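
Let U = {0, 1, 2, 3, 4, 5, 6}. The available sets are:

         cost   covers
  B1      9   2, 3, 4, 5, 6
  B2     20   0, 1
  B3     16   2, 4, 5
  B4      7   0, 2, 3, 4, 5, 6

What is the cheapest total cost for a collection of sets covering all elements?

B2, B4 cover every element at cost 20 + 7 = 27.
Any cover uses at least 2 sets; among all covering selections none totals below 27.

27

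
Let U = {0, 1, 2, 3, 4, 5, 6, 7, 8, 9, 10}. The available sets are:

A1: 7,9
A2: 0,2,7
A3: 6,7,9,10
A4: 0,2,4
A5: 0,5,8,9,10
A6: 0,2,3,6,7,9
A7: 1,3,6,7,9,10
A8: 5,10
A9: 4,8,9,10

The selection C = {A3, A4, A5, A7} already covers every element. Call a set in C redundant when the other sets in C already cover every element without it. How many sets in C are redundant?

Drop A3: the rest still cover every element — redundant.
Drop A4: 2, 4 uncovered — not redundant.
Drop A5: 5, 8 uncovered — not redundant.
Drop A7: 1, 3 uncovered — not redundant.
1 redundant: A3.

1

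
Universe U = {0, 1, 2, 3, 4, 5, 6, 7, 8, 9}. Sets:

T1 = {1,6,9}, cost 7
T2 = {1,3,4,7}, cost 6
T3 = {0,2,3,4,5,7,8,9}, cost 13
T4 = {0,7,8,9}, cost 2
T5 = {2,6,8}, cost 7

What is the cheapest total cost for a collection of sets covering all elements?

20

T1, T3 cover every element at cost 7 + 13 = 20.
Any cover uses at least 2 sets; among all covering selections none totals below 20.
Greedy by coverage-per-cost would pick T4, T2, T5, T3 for 28 — worse than the optimum 20.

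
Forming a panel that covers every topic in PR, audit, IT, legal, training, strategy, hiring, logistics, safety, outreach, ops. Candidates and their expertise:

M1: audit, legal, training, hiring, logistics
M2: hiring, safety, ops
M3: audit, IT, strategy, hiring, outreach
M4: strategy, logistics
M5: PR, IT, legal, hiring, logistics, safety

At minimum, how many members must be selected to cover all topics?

4

M1, M2, M3, M5 together cover {PR, audit, IT, legal, training, strategy, hiring, logistics, safety, outreach, ops} — every topic.
No 3 of the 5 members cover everything (all 10 triples fall short), so 4 is minimum.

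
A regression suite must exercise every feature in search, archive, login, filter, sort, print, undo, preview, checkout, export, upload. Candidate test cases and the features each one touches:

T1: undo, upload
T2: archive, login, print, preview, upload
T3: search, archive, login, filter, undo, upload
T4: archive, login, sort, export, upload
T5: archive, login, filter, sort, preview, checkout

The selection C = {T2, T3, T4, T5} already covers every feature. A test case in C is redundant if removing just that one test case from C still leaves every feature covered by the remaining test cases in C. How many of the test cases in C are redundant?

Drop T2: print uncovered — not redundant.
Drop T3: search, undo uncovered — not redundant.
Drop T4: export uncovered — not redundant.
Drop T5: checkout uncovered — not redundant.
None of the test cases in C is redundant.

0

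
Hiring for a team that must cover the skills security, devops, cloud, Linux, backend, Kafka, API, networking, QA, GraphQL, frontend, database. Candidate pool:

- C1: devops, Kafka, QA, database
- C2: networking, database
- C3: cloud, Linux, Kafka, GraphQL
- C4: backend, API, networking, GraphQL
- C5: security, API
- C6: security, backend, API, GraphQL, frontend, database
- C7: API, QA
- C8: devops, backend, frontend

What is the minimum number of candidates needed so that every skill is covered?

C1, C2, C3, C6 together cover {security, devops, cloud, Linux, backend, Kafka, API, networking, QA, GraphQL, frontend, database} — every skill.
No 3 of the 8 candidates cover everything (all 56 triples fall short), so 4 is minimum.

4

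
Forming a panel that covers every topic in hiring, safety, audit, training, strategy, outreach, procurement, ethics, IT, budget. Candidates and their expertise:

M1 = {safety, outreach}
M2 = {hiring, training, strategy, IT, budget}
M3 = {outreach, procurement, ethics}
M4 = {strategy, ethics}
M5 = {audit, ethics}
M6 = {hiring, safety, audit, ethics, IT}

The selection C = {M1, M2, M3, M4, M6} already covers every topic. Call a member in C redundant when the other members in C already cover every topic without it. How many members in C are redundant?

Drop M1: the rest still cover every topic — redundant.
Drop M2: training, budget uncovered — not redundant.
Drop M3: procurement uncovered — not redundant.
Drop M4: the rest still cover every topic — redundant.
Drop M6: audit uncovered — not redundant.
2 redundant: M1, M4.

2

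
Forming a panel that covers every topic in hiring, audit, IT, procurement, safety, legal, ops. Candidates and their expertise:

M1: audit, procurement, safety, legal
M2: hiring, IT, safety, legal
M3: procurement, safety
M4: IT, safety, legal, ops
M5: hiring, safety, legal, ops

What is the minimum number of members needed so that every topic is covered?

M1, M2, M4 together cover {hiring, audit, IT, procurement, safety, legal, ops} — every topic.
No 2 of the 5 members cover everything (all 10 pairs fall short), so 3 is minimum.

3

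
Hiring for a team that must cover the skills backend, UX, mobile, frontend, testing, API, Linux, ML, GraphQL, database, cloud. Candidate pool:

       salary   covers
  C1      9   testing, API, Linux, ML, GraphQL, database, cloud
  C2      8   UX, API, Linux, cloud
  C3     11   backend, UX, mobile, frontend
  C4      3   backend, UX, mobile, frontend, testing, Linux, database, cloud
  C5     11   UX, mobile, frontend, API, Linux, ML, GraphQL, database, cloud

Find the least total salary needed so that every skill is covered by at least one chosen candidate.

12

C1, C4 cover every skill at salary 9 + 3 = 12.
Any cover uses at least 2 candidates; among all covering selections none totals below 12.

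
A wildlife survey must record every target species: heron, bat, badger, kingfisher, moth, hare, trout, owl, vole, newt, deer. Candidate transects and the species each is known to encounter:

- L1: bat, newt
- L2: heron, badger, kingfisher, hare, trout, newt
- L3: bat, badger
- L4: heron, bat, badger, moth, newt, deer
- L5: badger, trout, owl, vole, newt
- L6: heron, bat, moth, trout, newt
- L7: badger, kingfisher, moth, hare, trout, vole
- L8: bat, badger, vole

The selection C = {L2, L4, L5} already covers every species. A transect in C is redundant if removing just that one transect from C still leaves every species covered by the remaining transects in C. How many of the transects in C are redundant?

0

Drop L2: kingfisher, hare uncovered — not redundant.
Drop L4: bat, moth, deer uncovered — not redundant.
Drop L5: owl, vole uncovered — not redundant.
None of the transects in C is redundant.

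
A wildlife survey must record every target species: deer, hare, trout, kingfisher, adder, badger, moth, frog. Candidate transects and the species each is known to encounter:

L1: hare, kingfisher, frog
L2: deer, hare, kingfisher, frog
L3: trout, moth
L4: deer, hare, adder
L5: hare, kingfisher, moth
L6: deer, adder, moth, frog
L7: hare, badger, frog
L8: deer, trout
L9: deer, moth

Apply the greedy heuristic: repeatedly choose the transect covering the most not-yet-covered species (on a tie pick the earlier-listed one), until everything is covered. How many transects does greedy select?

Pick 1: L2 covers 4 new species (deer, hare, kingfisher, frog).
Pick 2: L3 covers 2 new species (trout, moth).
Pick 3: L4 covers 1 new species (adder).
Pick 4: L7 covers 1 new species (badger).
Greedy uses 4 transects.

4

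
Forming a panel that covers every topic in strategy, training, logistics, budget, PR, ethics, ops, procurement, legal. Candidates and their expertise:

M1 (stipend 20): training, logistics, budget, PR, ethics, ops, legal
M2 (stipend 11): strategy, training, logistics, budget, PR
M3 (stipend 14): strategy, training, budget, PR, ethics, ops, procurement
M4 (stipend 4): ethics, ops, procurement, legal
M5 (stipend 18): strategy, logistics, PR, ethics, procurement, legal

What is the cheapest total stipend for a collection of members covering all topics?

15

M2, M4 cover every topic at stipend 11 + 4 = 15.
Any cover uses at least 2 members; among all covering selections none totals below 15.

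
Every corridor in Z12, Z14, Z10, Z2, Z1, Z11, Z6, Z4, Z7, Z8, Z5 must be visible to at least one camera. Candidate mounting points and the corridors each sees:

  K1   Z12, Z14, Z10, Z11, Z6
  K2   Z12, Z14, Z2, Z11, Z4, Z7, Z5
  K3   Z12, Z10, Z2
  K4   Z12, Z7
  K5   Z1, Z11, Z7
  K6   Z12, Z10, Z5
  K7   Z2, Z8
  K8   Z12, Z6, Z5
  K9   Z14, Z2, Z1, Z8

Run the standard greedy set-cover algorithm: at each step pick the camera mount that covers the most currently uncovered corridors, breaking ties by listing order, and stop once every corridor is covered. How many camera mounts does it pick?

3

Pick 1: K2 covers 7 new corridors (Z12, Z14, Z2, Z11, Z4, Z7, Z5).
Pick 2: K1 covers 2 new corridors (Z10, Z6).
Pick 3: K9 covers 2 new corridors (Z1, Z8).
Greedy uses 3 camera mounts.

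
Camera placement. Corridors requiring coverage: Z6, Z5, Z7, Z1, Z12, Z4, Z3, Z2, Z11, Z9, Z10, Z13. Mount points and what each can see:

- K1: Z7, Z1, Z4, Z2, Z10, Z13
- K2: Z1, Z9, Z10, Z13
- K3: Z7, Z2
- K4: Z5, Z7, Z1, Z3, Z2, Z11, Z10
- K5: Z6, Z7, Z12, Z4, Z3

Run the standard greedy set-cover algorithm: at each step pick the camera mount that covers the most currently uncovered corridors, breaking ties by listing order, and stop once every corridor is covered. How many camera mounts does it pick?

3

Pick 1: K4 covers 7 new corridors (Z5, Z7, Z1, Z3, Z2, Z11, Z10).
Pick 2: K5 covers 3 new corridors (Z6, Z12, Z4).
Pick 3: K2 covers 2 new corridors (Z9, Z13).
Greedy uses 3 camera mounts.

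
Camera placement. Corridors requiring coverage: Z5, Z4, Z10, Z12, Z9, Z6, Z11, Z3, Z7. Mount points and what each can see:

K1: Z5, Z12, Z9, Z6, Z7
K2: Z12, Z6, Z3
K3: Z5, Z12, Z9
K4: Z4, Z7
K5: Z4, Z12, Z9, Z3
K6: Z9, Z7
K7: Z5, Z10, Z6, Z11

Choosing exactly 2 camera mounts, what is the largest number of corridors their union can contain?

Choosing K5, K7 covers {Z5, Z4, Z10, Z12, Z9, Z6, Z11, Z3} — 8 corridors.
No choice of 2 camera mounts does better; here Z7 is left uncovered.

8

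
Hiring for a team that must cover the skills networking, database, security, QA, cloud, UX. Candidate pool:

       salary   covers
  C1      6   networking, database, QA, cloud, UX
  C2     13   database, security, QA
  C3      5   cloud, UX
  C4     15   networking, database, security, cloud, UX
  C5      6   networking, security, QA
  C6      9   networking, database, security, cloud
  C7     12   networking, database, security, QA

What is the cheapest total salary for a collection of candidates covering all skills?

C1, C5 cover every skill at salary 6 + 6 = 12.
Any cover uses at least 2 candidates; among all covering selections none totals below 12.

12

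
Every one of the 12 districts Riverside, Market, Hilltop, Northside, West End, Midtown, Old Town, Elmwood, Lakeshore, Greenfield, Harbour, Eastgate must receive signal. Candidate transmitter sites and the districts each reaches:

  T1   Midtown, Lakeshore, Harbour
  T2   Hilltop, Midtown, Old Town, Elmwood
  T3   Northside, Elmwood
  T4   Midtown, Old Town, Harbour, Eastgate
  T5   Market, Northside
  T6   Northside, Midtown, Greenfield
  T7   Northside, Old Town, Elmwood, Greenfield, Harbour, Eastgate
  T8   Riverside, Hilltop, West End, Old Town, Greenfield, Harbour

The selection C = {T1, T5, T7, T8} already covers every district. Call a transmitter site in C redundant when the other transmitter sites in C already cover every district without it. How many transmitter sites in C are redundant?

Drop T1: Midtown, Lakeshore uncovered — not redundant.
Drop T5: Market uncovered — not redundant.
Drop T7: Elmwood, Eastgate uncovered — not redundant.
Drop T8: Riverside, Hilltop, West End uncovered — not redundant.
None of the transmitter sites in C is redundant.

0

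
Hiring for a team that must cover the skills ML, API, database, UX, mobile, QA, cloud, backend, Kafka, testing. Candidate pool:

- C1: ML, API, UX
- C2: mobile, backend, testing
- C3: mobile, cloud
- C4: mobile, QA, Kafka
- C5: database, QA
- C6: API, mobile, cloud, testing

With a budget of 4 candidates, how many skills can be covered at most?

9

Choosing C1, C2, C3, C4 covers {ML, API, UX, mobile, QA, cloud, backend, Kafka, testing} — 9 skills.
No choice of 4 candidates does better; here database is left uncovered.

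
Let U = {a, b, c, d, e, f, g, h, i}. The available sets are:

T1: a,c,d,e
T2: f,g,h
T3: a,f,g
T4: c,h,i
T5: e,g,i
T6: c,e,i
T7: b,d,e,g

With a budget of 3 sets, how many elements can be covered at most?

9

Choosing T3, T4, T7 covers {a, b, c, d, e, f, g, h, i} — 9 elements.
That is all 9 elements.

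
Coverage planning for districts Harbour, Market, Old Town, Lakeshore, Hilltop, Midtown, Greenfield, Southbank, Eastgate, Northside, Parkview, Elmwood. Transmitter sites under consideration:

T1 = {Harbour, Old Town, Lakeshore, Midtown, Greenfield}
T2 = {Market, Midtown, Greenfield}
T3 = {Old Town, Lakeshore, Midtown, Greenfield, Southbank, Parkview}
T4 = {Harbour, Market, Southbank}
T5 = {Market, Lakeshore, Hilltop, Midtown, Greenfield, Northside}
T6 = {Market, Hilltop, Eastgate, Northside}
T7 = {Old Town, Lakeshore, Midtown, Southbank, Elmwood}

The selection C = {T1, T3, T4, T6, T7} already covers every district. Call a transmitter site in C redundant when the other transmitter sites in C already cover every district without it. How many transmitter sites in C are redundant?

2

Drop T1: the rest still cover every district — redundant.
Drop T3: Parkview uncovered — not redundant.
Drop T4: the rest still cover every district — redundant.
Drop T6: Hilltop, Eastgate, Northside uncovered — not redundant.
Drop T7: Elmwood uncovered — not redundant.
2 redundant: T1, T4.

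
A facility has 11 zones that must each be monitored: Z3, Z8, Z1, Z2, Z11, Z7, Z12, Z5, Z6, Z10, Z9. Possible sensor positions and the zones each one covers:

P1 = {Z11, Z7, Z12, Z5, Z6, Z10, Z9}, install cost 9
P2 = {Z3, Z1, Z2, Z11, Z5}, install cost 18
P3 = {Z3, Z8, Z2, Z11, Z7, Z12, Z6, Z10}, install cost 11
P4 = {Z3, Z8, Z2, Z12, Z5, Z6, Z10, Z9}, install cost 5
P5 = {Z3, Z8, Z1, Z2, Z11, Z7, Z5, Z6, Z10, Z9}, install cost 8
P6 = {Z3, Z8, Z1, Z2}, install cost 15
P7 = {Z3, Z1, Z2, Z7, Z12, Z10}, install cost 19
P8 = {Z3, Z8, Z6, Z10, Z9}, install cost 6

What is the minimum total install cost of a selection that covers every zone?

P4, P5 cover every zone at install cost 5 + 8 = 13.
Any cover uses at least 2 sensor positions; among all covering selections none totals below 13.

13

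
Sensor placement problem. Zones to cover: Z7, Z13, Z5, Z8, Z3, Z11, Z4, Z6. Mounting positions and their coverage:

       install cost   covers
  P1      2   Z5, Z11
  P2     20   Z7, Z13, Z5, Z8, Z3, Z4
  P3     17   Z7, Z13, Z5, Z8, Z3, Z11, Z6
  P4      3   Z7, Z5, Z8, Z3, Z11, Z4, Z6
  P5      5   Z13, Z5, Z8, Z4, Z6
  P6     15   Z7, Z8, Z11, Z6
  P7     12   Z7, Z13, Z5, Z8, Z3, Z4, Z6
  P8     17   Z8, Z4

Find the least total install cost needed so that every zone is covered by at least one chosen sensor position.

8

P4, P5 cover every zone at install cost 3 + 5 = 8.
Any cover uses at least 2 sensor positions; among all covering selections none totals below 8.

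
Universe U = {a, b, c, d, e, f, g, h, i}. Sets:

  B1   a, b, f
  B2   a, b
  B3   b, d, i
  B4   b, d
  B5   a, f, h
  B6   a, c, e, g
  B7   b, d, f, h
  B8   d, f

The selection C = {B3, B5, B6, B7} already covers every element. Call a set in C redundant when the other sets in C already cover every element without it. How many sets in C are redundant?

Drop B3: i uncovered — not redundant.
Drop B5: the rest still cover every element — redundant.
Drop B6: c, e, g uncovered — not redundant.
Drop B7: the rest still cover every element — redundant.
2 redundant: B5, B7.

2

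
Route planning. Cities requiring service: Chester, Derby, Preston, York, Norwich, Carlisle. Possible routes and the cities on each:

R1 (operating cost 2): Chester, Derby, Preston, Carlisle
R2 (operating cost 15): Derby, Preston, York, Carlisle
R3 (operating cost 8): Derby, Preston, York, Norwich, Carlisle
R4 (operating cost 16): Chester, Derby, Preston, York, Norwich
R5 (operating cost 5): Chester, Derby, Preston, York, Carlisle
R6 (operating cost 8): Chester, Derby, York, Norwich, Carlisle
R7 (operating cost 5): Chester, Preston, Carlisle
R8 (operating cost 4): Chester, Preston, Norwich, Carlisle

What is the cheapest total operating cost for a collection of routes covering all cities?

R5, R8 cover every city at operating cost 5 + 4 = 9.
Any cover uses at least 2 routes; among all covering selections none totals below 9.

9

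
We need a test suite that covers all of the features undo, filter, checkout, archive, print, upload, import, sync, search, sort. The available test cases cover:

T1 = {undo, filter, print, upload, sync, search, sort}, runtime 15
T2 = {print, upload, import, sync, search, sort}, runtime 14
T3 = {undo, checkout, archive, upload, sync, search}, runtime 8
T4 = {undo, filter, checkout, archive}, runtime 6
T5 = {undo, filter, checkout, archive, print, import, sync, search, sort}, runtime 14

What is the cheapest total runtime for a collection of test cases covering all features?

20

T2, T4 cover every feature at runtime 14 + 6 = 20.
Any cover uses at least 2 test cases; among all covering selections none totals below 20.
Greedy by coverage-per-runtime would pick T3, T5 for 22 — worse than the optimum 20.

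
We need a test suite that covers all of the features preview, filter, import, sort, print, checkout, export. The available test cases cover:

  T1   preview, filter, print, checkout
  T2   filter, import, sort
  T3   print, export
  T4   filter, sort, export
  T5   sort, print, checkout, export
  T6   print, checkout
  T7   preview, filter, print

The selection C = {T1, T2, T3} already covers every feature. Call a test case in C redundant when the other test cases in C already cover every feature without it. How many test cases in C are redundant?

Drop T1: preview, checkout uncovered — not redundant.
Drop T2: import, sort uncovered — not redundant.
Drop T3: export uncovered — not redundant.
None of the test cases in C is redundant.

0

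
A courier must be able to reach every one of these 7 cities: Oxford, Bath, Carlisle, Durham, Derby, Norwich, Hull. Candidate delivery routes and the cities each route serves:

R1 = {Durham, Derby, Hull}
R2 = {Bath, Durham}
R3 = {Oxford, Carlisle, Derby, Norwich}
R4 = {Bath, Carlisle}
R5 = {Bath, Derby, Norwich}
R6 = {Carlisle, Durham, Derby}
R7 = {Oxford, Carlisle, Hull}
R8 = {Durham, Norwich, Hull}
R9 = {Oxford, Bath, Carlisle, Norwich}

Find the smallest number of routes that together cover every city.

2

R1, R9 together cover {Oxford, Bath, Carlisle, Durham, Derby, Norwich, Hull} — every city.
No single route contains all 7 cities, so 2 is optimal.
Greedy (largest uncovered first) would take R3, R1, R2 — 3 routes — but 2 suffice.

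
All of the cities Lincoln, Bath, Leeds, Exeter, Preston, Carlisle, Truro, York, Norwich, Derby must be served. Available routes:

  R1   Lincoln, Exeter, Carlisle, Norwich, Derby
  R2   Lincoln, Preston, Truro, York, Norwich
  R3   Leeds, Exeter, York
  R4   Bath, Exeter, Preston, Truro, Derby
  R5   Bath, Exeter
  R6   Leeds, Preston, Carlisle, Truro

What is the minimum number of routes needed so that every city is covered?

R1, R3, R4 together cover {Lincoln, Bath, Leeds, Exeter, Preston, Carlisle, Truro, York, Norwich, Derby} — every city.
No 2 of the 6 routes cover everything (all 15 pairs fall short), so 3 is minimum.

3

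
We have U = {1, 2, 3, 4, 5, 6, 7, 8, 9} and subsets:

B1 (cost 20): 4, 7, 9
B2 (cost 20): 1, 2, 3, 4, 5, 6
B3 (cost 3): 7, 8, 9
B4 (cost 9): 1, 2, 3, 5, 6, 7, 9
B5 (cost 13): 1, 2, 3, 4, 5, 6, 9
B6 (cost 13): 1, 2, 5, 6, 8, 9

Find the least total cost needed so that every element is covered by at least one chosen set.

B3, B5 cover every element at cost 3 + 13 = 16.
Any cover uses at least 2 sets; among all covering selections none totals below 16.
Greedy by coverage-per-cost would pick B3, B4, B5 for 25 — worse than the optimum 16.

16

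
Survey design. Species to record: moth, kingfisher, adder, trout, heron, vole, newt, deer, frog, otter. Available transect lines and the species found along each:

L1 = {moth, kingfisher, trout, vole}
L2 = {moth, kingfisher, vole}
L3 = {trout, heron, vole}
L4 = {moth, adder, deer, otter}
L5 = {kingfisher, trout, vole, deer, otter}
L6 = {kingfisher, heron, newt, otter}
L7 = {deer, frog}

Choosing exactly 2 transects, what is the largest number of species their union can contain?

7

Choosing L1, L4 covers {moth, kingfisher, adder, trout, vole, deer, otter} — 7 species.
No choice of 2 transects does better; here heron, newt, frog are left uncovered.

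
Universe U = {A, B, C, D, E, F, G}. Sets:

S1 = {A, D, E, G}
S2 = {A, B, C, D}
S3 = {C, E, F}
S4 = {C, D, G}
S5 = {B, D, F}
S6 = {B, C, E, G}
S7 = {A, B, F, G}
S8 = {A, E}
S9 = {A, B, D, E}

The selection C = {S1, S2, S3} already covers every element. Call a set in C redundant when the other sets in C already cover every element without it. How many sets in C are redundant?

Drop S1: G uncovered — not redundant.
Drop S2: B uncovered — not redundant.
Drop S3: F uncovered — not redundant.
None of the sets in C is redundant.

0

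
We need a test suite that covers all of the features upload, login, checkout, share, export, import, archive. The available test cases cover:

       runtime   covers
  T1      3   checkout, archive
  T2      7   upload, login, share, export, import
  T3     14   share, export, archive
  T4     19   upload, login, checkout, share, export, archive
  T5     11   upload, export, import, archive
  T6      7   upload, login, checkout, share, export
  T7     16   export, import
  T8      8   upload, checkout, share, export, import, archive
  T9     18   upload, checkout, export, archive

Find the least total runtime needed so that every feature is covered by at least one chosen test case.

T1, T2 cover every feature at runtime 3 + 7 = 10.
Any cover uses at least 2 test cases; among all covering selections none totals below 10.

10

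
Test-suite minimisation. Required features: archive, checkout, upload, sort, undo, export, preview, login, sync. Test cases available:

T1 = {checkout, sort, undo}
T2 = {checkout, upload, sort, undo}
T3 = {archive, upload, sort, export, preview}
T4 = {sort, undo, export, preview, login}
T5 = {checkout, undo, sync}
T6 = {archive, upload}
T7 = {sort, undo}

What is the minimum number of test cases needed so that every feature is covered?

T3, T4, T5 together cover {archive, checkout, upload, sort, undo, export, preview, login, sync} — every feature.
No 2 of the 7 test cases cover everything (all 21 pairs fall short), so 3 is minimum.

3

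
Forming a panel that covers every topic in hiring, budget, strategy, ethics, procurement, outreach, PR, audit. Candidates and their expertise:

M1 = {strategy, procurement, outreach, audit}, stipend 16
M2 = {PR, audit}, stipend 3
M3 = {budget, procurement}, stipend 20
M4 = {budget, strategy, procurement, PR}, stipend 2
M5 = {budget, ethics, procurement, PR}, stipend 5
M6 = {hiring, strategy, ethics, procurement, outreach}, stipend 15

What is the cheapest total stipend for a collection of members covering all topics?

M2, M4, M6 cover every topic at stipend 3 + 2 + 15 = 20.
Any cover uses at least 3 members; among all covering selections none totals below 20.

20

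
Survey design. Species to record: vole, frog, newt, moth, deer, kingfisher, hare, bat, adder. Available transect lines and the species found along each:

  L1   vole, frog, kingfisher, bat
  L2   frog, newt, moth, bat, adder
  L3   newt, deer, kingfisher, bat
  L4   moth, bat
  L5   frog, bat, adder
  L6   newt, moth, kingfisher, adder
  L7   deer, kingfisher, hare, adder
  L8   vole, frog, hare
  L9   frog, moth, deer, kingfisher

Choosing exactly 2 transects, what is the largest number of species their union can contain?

Choosing L2, L7 covers {frog, newt, moth, deer, kingfisher, hare, bat, adder} — 8 species.
No choice of 2 transects does better; here vole is left uncovered.

8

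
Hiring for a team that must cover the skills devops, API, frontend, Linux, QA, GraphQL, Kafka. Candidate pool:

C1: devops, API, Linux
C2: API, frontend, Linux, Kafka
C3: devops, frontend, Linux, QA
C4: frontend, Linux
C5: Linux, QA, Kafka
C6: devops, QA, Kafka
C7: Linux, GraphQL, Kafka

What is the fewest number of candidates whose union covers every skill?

C1, C3, C7 together cover {devops, API, frontend, Linux, QA, GraphQL, Kafka} — every skill.
No 2 of the 7 candidates cover everything (all 21 pairs fall short), so 3 is minimum.

3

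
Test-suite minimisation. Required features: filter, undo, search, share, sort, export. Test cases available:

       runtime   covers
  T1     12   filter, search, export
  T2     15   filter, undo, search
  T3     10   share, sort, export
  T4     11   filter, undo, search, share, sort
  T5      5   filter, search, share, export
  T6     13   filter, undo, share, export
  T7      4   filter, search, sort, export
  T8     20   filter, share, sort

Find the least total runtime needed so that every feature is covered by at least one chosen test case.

15

T4, T7 cover every feature at runtime 11 + 4 = 15.
Any cover uses at least 2 test cases; among all covering selections none totals below 15.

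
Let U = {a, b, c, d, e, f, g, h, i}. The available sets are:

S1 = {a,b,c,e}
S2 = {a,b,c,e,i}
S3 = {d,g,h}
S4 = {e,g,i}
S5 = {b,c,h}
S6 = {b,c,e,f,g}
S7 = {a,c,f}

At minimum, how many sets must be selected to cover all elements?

3

S2, S3, S6 together cover {a, b, c, d, e, f, g, h, i} — every element.
No 2 of the 7 sets cover everything (all 21 pairs fall short), so 3 is minimum.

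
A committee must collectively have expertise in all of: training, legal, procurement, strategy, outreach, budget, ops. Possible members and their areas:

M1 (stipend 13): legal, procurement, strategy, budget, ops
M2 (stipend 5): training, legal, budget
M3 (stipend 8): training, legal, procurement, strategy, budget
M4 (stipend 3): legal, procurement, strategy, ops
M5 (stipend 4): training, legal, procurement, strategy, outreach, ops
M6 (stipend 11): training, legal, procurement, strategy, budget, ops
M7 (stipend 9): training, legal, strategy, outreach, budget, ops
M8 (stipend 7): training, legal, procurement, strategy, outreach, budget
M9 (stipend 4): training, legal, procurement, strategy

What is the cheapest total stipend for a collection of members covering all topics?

9

M2, M5 cover every topic at stipend 5 + 4 = 9.
Any cover uses at least 2 members; among all covering selections none totals below 9.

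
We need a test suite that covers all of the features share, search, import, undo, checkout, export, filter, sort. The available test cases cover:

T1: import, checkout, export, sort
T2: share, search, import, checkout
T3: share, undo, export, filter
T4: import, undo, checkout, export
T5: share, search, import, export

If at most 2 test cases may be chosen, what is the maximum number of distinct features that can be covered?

Choosing T1, T3 covers {share, import, undo, checkout, export, filter, sort} — 7 features.
No choice of 2 test cases does better; here search is left uncovered.

7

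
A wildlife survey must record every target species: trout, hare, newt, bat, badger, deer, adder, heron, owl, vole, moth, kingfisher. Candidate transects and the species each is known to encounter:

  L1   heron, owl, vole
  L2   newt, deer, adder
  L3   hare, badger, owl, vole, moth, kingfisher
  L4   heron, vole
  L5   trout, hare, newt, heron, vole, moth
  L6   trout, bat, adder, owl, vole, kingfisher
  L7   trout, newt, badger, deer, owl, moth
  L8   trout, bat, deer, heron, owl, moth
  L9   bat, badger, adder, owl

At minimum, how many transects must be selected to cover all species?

3

L2, L3, L8 together cover {trout, hare, newt, bat, badger, deer, adder, heron, owl, vole, moth, kingfisher} — every species.
No 2 of the 9 transects cover everything (all 36 pairs fall short), so 3 is minimum.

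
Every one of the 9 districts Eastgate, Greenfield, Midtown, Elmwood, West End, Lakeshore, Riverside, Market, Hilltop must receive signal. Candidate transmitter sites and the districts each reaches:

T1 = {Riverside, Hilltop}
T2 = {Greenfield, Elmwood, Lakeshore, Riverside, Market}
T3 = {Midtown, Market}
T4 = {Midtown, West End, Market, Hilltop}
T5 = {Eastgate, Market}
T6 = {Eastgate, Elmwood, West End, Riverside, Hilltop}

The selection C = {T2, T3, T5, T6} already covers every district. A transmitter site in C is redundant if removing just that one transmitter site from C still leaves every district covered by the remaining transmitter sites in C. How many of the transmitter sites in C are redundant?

1

Drop T2: Greenfield, Lakeshore uncovered — not redundant.
Drop T3: Midtown uncovered — not redundant.
Drop T5: the rest still cover every district — redundant.
Drop T6: West End, Hilltop uncovered — not redundant.
1 redundant: T5.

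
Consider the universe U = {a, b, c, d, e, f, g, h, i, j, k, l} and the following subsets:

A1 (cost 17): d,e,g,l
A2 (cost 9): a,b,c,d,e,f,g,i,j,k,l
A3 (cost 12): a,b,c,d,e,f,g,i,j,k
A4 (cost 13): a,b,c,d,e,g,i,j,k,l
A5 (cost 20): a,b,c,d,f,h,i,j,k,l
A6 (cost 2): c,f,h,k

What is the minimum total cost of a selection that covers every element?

A2, A6 cover every element at cost 9 + 2 = 11.
Any cover uses at least 2 sets; among all covering selections none totals below 11.

11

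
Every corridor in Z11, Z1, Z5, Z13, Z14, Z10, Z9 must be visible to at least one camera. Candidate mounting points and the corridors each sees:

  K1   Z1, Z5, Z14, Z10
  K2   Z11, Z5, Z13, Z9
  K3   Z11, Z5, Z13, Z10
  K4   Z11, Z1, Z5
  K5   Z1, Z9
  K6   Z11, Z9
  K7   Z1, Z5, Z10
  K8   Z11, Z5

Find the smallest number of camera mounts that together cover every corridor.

K1, K2 together cover {Z11, Z1, Z5, Z13, Z14, Z10, Z9} — every corridor.
No single camera mount contains all 7 corridors, so 2 is optimal.

2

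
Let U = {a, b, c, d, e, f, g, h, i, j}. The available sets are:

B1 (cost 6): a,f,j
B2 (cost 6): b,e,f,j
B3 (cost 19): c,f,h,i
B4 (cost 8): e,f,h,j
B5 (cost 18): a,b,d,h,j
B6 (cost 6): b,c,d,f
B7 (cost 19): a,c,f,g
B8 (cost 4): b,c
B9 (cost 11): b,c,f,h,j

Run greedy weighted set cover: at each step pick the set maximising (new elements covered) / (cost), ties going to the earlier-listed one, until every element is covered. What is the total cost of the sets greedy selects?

64

Pick 1: B2 adds 4 new (b, e, f, j) at cost 6 (ratio 4/6).
Pick 2: B6 adds 2 new (c, d) at cost 6 (ratio 2/6).
Pick 3: B1 adds 1 new (a) at cost 6 (ratio 1/6).
Pick 4: B4 adds 1 new (h) at cost 8 (ratio 1/8).
Pick 5: B3 adds 1 new (i) at cost 19 (ratio 1/19).
Pick 6: B7 adds 1 new (g) at cost 19 (ratio 1/19).
Greedy total cost: 6 + 6 + 6 + 8 + 19 + 19 = 64. (The true optimum is 50, so greedy overshoots here.)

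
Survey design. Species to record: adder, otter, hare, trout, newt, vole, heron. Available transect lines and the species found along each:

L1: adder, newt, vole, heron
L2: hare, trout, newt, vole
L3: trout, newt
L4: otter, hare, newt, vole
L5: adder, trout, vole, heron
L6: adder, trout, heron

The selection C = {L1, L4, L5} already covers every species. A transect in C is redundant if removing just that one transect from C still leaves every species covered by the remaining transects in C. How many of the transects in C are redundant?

Drop L1: the rest still cover every species — redundant.
Drop L4: otter, hare uncovered — not redundant.
Drop L5: trout uncovered — not redundant.
1 redundant: L1.

1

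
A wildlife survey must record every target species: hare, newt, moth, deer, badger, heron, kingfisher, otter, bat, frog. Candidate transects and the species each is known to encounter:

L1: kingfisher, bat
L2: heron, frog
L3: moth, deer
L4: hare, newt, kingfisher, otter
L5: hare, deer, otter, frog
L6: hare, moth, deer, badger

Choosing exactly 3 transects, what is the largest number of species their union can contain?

Choosing L2, L4, L6 covers {hare, newt, moth, deer, badger, heron, kingfisher, otter, frog} — 9 species.
No choice of 3 transects does better; here bat is left uncovered.

9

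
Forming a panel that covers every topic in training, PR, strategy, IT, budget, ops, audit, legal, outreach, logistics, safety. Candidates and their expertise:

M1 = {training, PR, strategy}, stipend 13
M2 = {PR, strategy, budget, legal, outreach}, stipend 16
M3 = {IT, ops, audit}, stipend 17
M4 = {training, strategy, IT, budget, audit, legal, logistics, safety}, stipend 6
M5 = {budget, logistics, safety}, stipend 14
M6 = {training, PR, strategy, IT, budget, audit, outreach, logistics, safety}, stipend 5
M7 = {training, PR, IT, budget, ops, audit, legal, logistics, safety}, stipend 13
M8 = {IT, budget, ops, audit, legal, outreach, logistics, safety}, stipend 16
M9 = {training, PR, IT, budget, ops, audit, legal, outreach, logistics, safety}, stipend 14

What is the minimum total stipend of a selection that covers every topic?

M6, M7 cover every topic at stipend 5 + 13 = 18.
Any cover uses at least 2 members; among all covering selections none totals below 18.
Greedy by coverage-per-stipend would pick M6, M4, M7 for 24 — worse than the optimum 18.

18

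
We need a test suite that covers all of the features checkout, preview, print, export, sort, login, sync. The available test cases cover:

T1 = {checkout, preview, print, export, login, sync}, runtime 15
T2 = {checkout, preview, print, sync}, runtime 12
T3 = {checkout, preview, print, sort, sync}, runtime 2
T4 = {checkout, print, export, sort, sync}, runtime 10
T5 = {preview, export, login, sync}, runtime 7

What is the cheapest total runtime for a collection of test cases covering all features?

9

T3, T5 cover every feature at runtime 2 + 7 = 9.
Any cover uses at least 2 test cases; among all covering selections none totals below 9.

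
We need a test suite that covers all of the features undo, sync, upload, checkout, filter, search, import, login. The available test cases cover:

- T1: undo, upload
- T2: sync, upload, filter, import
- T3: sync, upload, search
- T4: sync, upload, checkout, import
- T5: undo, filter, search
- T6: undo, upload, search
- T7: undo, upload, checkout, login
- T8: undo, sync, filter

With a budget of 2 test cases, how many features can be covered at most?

7

Choosing T2, T7 covers {undo, sync, upload, checkout, filter, import, login} — 7 features.
No choice of 2 test cases does better; here search is left uncovered.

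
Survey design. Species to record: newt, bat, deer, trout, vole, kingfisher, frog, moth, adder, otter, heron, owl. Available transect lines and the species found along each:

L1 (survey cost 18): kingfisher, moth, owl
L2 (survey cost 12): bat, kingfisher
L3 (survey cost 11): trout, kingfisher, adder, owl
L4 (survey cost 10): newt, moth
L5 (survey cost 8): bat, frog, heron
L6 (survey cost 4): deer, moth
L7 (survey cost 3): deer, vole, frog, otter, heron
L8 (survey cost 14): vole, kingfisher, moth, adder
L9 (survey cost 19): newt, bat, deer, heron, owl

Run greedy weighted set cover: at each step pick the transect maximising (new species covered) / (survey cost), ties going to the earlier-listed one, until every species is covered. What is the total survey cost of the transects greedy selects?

Pick 1: L7 adds 5 new (deer, vole, frog, otter, heron) at survey cost 3 (ratio 5/3).
Pick 2: L3 adds 4 new (trout, kingfisher, adder, owl) at survey cost 11 (ratio 4/11).
Pick 3: L6 adds 1 new (moth) at survey cost 4 (ratio 1/4).
Pick 4: L5 adds 1 new (bat) at survey cost 8 (ratio 1/8).
Pick 5: L4 adds 1 new (newt) at survey cost 10 (ratio 1/10).
Greedy total survey cost: 3 + 11 + 4 + 8 + 10 = 36. (The true optimum is 32, so greedy overshoots here.)

36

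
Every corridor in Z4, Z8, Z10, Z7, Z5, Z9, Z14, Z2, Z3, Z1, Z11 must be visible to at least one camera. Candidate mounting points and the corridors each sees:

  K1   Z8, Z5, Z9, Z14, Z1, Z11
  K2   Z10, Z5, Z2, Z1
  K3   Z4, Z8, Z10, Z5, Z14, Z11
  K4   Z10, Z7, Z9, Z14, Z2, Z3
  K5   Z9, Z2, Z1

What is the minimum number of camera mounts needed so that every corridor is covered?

3

K1, K3, K4 together cover {Z4, Z8, Z10, Z7, Z5, Z9, Z14, Z2, Z3, Z1, Z11} — every corridor.
No 2 of the 5 camera mounts cover everything (all 10 pairs fall short), so 3 is minimum.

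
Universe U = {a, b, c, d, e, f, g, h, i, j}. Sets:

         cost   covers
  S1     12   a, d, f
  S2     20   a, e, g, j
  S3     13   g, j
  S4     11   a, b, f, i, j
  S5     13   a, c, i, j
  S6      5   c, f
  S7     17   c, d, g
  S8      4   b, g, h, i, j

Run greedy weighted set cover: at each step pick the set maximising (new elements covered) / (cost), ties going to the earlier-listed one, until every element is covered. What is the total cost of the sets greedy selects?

41

Pick 1: S8 adds 5 new (b, g, h, i, j) at cost 4 (ratio 5/4).
Pick 2: S6 adds 2 new (c, f) at cost 5 (ratio 2/5).
Pick 3: S1 adds 2 new (a, d) at cost 12 (ratio 2/12).
Pick 4: S2 adds 1 new (e) at cost 20 (ratio 1/20).
Greedy total cost: 4 + 5 + 12 + 20 = 41.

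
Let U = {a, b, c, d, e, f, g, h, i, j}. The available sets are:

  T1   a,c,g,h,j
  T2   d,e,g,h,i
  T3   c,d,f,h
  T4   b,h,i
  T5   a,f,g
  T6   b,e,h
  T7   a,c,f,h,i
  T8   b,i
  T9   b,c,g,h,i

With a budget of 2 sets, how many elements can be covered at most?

8

Choosing T1, T2 covers {a, c, d, e, g, h, i, j} — 8 elements.
No choice of 2 sets does better; here b, f are left uncovered.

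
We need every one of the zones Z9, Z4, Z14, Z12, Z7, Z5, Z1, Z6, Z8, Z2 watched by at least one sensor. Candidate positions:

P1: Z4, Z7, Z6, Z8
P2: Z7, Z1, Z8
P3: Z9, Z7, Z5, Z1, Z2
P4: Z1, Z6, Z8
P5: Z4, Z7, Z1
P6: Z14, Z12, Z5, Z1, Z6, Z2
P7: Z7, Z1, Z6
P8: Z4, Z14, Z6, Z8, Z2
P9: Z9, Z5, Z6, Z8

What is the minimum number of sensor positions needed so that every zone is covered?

3

P1, P3, P6 together cover {Z9, Z4, Z14, Z12, Z7, Z5, Z1, Z6, Z8, Z2} — every zone.
No 2 of the 9 sensor positions cover everything (all 36 pairs fall short), so 3 is minimum.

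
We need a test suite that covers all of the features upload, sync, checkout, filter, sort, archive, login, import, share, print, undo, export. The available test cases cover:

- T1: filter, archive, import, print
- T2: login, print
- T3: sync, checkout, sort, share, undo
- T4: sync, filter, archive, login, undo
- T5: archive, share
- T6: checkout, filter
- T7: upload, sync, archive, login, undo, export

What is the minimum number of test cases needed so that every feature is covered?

T1, T3, T7 together cover {upload, sync, checkout, filter, sort, archive, login, import, share, print, undo, export} — every feature.
No 2 of the 7 test cases cover everything (all 21 pairs fall short), so 3 is minimum.

3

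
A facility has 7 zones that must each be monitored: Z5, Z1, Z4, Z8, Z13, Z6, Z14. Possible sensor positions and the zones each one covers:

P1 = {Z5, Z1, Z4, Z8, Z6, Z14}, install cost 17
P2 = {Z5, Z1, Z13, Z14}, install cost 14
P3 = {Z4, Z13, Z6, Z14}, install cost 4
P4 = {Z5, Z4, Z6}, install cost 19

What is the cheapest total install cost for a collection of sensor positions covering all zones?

21

P1, P3 cover every zone at install cost 17 + 4 = 21.
Any cover uses at least 2 sensor positions; among all covering selections none totals below 21.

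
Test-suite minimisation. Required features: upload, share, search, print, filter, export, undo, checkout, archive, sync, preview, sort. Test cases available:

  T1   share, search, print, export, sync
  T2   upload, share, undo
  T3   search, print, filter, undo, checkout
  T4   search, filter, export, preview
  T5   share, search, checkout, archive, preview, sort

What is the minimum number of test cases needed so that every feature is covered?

T1, T2, T3, T5 together cover {upload, share, search, print, filter, export, undo, checkout, archive, sync, preview, sort} — every feature.
No 3 of the 5 test cases cover everything (all 10 triples fall short), so 4 is minimum.

4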